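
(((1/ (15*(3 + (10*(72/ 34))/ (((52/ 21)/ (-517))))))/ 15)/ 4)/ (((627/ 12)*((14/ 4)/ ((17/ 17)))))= -442/ 321428524725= -0.00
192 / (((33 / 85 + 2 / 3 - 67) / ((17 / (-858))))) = 0.06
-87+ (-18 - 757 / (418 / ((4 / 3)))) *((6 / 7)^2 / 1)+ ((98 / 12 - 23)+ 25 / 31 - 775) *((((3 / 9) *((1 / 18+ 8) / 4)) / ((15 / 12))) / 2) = -313.87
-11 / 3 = -3.67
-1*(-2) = 2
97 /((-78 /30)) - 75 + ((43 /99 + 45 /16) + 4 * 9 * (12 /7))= -6824723 /144144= -47.35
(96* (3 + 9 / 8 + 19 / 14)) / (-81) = -1228 / 189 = -6.50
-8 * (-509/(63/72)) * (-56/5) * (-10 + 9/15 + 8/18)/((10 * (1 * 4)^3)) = 820508/1125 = 729.34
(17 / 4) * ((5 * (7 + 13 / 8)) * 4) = 5865 / 8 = 733.12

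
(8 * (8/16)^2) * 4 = 8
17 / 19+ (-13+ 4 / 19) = -226 / 19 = -11.89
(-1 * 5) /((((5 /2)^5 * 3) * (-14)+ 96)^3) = 20480 /263239153536969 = 0.00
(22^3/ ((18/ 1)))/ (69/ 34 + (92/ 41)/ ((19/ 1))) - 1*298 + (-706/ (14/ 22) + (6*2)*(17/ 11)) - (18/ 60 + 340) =-573015823801/ 394171470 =-1453.72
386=386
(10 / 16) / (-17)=-5 / 136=-0.04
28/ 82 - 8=-314/ 41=-7.66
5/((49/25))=125/49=2.55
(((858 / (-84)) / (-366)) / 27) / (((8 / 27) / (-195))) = -9295 / 13664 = -0.68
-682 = -682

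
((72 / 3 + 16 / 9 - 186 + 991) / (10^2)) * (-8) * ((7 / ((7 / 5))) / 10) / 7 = -7477 / 1575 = -4.75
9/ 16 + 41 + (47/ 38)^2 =248901/ 5776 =43.09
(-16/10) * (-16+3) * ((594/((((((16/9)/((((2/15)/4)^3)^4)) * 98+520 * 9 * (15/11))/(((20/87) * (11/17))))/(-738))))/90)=-5675384/34868696940000002403375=-0.00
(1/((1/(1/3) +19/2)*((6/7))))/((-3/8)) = -56/225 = -0.25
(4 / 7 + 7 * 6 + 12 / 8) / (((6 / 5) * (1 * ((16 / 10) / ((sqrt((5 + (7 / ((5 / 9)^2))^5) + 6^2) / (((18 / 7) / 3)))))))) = 617 * sqrt(14650696454558) / 36000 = 65601.20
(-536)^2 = 287296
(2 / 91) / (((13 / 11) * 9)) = 22 / 10647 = 0.00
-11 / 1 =-11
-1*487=-487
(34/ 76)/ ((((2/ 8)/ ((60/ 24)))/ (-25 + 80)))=4675/ 19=246.05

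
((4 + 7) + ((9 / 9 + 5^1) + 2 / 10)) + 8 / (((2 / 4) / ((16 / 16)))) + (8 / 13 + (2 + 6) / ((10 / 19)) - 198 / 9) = 1756 / 65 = 27.02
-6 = -6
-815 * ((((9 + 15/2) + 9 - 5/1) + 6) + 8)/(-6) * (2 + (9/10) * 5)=243685/8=30460.62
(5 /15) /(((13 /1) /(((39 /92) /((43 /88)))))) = 22 /989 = 0.02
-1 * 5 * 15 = -75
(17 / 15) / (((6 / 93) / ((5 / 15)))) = 527 / 90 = 5.86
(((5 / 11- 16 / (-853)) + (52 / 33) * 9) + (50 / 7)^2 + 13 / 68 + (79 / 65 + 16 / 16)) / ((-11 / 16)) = -553417563196 / 5588467885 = -99.03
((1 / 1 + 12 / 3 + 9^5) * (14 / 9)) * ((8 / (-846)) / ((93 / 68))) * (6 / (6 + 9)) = -449755264 / 1770255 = -254.06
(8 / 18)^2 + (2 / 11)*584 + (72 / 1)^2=4713728 / 891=5290.38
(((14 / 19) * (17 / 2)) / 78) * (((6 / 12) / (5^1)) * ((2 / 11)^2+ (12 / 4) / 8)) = 9401 / 2869152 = 0.00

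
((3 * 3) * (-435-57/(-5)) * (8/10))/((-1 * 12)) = 6354/25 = 254.16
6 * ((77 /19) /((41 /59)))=27258 /779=34.99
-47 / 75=-0.63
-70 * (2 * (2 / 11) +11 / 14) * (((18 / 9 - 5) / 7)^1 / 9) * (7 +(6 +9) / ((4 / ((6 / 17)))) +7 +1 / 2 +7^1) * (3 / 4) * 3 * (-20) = -5150700 / 1309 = -3934.84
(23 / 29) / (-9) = -23 / 261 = -0.09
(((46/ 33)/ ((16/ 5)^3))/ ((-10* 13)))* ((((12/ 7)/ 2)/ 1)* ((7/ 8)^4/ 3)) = -197225/ 3598712832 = -0.00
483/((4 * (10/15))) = 1449/8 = 181.12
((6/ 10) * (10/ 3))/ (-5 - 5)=-1/ 5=-0.20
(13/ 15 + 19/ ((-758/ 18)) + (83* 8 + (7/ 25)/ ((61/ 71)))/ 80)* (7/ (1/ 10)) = 8466668623/ 13871400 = 610.37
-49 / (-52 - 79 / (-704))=34496 / 36529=0.94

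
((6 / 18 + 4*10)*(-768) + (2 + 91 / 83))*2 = -5141502 / 83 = -61945.81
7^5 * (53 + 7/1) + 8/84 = 21176822/21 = 1008420.10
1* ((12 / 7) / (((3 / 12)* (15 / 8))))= 3.66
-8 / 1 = -8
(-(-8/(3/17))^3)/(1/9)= 838485.33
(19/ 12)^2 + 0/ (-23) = 361/ 144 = 2.51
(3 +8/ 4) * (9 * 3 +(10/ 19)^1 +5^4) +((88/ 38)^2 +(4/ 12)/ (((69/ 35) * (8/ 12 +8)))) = 2116476959/ 647634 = 3268.01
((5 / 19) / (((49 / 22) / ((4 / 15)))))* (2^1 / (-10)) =-88 / 13965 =-0.01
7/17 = 0.41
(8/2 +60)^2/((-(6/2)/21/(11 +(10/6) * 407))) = -59293696/3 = -19764565.33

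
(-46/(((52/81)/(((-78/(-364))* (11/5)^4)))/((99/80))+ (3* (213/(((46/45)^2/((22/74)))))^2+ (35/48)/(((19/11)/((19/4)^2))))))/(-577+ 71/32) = 16949368489893732237312/2335386450895406258578744115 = 0.00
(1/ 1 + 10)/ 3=3.67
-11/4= -2.75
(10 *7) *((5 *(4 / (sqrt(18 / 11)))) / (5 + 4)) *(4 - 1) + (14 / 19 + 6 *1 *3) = 356 / 19 + 700 *sqrt(22) / 9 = 383.55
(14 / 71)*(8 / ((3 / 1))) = 112 / 213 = 0.53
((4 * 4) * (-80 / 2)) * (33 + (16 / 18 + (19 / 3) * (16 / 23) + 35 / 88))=-56385680 / 2277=-24763.14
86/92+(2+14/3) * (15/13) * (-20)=-152.91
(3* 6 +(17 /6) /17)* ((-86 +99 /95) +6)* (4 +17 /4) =-8993699 /760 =-11833.81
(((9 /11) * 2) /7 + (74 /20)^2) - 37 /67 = 6898371 /515900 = 13.37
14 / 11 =1.27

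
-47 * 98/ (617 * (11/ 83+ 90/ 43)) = -349762/ 104273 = -3.35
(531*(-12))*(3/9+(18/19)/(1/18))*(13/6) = -4560582/19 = -240030.63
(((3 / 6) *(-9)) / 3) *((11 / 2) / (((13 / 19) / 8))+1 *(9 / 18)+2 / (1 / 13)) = -7083 / 52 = -136.21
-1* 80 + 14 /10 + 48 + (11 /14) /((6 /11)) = -12247 /420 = -29.16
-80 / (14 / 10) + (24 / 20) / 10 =-57.02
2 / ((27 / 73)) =146 / 27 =5.41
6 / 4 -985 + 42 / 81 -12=-994.98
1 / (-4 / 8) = -2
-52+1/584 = -30367/584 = -52.00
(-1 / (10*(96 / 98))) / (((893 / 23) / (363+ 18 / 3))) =-0.97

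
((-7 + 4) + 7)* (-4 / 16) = -1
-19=-19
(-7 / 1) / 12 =-7 / 12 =-0.58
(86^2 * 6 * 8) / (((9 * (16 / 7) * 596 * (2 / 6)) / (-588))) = -7610484 / 149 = -51077.07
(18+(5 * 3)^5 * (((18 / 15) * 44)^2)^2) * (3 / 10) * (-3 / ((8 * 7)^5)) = -26558558484561 / 2753658880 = -9644.83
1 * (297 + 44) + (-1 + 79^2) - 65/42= 276337/42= 6579.45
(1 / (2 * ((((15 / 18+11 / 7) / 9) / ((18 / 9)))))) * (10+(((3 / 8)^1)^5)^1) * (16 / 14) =8853921 / 206848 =42.80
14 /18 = 7 /9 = 0.78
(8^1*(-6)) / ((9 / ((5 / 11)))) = -80 / 33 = -2.42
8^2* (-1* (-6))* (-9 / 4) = -864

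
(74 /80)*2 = 37 /20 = 1.85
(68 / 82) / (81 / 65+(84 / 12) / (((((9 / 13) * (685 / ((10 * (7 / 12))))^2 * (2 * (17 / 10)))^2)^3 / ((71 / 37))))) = 99816972450113567775851020974608960306617586507489280 / 149996454980464777639638571815528748018196517882015353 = 0.67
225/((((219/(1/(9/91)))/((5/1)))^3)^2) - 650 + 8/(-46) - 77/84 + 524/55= -21146778655275917223522013/32963077617076048747140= -641.53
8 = 8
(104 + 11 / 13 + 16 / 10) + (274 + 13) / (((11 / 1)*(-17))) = 1275198 / 12155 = 104.91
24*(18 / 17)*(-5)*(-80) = 172800 / 17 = 10164.71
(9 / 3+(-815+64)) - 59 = -807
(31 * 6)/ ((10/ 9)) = 837/ 5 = 167.40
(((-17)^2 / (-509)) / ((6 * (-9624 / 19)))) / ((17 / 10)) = 0.00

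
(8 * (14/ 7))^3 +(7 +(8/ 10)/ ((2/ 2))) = 20519/ 5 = 4103.80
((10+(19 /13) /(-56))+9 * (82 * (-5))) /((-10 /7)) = 2679059 /1040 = 2576.02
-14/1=-14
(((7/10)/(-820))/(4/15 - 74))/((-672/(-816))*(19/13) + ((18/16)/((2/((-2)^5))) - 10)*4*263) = -663/1686744231200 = -0.00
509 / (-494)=-509 / 494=-1.03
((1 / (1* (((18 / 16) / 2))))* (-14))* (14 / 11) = -3136 / 99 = -31.68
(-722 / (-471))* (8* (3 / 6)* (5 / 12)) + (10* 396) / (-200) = -17.25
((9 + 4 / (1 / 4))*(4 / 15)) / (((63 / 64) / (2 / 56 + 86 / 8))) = 96640 / 1323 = 73.05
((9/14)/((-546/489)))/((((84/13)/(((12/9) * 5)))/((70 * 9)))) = -36675/98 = -374.23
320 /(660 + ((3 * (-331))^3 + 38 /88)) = -14080 /43082423849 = -0.00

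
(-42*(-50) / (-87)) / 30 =-70 / 87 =-0.80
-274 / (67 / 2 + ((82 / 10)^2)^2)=-342500 / 5693397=-0.06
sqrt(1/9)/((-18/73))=-1.35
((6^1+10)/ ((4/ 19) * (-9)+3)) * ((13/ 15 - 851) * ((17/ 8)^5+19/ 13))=-41277077117/ 74880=-551243.02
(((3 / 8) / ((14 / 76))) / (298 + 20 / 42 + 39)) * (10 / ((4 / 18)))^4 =36905625 / 1492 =24735.67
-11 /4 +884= 3525 /4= 881.25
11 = 11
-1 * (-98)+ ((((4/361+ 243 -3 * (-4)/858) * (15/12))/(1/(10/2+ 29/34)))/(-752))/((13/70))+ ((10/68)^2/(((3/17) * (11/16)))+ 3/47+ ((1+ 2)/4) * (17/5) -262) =-5266876623781/30279986880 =-173.94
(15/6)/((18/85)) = 425/36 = 11.81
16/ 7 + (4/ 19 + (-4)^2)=2460/ 133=18.50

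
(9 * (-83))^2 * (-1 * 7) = -3906063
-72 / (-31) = 72 / 31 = 2.32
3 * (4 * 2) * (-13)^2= 4056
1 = 1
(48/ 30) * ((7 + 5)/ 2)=48/ 5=9.60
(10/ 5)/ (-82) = -1/ 41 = -0.02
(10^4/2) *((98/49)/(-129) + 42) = 27080000/129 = 209922.48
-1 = -1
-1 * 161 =-161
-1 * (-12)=12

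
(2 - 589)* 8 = -4696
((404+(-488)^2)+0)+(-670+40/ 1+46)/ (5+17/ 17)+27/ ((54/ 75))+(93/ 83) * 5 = 118769897/ 498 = 238493.77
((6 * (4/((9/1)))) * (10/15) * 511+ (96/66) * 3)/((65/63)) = 632576/715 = 884.72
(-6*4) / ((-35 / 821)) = 19704 / 35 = 562.97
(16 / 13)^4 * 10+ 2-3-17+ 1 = 169823 / 28561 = 5.95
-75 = -75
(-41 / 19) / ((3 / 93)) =-1271 / 19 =-66.89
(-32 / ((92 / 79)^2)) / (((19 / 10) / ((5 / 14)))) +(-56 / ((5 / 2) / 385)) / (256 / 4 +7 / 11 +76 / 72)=-124197070414 / 915133499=-135.71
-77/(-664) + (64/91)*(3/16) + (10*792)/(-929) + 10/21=-7.80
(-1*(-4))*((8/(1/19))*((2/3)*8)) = 9728/3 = 3242.67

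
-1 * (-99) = 99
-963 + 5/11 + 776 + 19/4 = -7999/44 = -181.80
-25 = -25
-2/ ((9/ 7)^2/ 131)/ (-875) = 1834/ 10125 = 0.18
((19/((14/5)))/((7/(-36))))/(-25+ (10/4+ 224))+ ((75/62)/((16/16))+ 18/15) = 441639/197470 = 2.24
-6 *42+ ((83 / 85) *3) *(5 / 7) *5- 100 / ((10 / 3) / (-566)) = 16738.46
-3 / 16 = -0.19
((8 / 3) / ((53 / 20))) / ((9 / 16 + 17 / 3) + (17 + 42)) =2560 / 165943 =0.02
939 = 939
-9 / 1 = -9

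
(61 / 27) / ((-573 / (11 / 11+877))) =-3.46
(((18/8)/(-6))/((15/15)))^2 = 9/64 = 0.14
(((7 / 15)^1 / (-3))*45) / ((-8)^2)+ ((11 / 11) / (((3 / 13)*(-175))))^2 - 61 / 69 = -402806857 / 405720000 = -0.99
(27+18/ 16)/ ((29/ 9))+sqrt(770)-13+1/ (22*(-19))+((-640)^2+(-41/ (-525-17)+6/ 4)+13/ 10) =sqrt(770)+26911136034067/ 65701240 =409626.35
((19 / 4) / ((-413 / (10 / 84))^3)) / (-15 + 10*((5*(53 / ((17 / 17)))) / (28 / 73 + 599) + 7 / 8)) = 1385575 / 22273502596611336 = 0.00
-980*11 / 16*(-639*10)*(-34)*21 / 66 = -93150225 / 2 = -46575112.50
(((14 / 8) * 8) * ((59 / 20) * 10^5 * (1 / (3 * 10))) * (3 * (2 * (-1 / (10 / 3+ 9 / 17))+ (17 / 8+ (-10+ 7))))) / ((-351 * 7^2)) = 16188125 / 484029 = 33.44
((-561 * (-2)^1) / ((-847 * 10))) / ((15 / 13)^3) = -37349 / 433125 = -0.09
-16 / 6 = -8 / 3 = -2.67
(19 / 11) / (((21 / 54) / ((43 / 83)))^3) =8810011656 / 2157352351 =4.08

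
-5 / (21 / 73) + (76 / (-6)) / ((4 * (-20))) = -14467 / 840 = -17.22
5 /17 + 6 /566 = 1466 /4811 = 0.30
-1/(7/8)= -1.14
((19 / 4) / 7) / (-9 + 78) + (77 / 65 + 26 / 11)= 4915069 / 1381380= 3.56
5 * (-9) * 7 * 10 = -3150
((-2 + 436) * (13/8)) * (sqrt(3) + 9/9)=2821/4 + 2821 * sqrt(3)/4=1926.78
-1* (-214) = 214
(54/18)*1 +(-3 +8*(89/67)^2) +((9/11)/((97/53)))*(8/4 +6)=84743680/4789763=17.69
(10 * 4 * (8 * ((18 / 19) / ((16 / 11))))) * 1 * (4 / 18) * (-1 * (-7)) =6160 / 19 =324.21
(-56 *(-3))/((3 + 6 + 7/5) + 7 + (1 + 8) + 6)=140/27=5.19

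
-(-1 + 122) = -121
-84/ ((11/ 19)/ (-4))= 6384/ 11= 580.36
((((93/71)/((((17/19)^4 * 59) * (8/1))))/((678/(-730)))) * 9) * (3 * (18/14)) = -358323453945/2213973999832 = -0.16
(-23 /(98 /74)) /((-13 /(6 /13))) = 5106 /8281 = 0.62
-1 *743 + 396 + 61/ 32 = -345.09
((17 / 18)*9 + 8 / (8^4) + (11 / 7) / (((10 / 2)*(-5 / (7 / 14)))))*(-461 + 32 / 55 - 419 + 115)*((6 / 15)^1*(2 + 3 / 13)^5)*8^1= -654488473832179313 / 571791220000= -1144628.41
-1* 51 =-51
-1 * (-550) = 550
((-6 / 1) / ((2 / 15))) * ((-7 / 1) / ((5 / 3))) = 189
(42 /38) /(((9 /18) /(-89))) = -3738 /19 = -196.74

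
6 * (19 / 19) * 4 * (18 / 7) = 432 / 7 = 61.71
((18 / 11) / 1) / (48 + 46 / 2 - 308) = -6 / 869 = -0.01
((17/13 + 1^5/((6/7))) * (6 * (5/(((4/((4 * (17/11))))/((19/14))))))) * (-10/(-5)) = 311695/1001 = 311.38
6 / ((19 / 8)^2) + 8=3272 / 361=9.06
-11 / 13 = -0.85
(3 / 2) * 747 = 2241 / 2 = 1120.50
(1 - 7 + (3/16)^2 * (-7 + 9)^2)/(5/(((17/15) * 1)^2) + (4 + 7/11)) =-397375/578432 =-0.69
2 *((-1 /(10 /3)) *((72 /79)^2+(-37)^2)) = -25647339 /31205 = -821.90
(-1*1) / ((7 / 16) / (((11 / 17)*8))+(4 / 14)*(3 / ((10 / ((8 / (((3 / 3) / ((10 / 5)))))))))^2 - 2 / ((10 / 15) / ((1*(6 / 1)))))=246400 / 2792359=0.09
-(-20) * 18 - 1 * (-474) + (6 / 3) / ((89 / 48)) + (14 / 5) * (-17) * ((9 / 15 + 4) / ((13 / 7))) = 20744348 / 28925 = 717.18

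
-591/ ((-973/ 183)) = 108153/ 973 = 111.15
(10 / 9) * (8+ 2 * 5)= 20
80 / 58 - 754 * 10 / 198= -105370 / 2871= -36.70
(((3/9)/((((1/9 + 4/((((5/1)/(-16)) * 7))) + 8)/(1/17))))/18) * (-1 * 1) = -35/201858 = -0.00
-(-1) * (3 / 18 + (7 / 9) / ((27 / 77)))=1159 / 486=2.38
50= 50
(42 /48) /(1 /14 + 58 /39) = 1911 /3404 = 0.56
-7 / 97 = -0.07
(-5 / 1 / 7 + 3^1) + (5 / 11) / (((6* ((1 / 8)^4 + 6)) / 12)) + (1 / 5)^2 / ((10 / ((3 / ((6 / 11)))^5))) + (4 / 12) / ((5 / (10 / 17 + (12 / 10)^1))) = 357500233661 / 15757368000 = 22.69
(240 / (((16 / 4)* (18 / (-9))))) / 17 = -30 / 17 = -1.76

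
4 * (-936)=-3744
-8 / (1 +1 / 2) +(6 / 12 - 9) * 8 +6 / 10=-1091 / 15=-72.73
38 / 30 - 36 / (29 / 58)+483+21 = 6499 / 15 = 433.27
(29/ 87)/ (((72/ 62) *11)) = 31/ 1188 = 0.03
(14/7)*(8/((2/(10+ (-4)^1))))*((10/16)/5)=6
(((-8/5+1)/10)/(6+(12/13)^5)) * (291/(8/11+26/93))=-3565526679/1371445000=-2.60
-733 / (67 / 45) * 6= -197910 / 67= -2953.88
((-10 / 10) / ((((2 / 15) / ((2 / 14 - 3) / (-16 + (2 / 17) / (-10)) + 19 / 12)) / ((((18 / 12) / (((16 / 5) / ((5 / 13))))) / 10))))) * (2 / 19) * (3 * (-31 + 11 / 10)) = 208462455 / 92678656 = 2.25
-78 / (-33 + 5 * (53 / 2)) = -156 / 199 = -0.78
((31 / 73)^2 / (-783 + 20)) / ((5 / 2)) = -1922 / 20330135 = -0.00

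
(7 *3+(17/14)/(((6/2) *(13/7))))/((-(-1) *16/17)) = 28135/1248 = 22.54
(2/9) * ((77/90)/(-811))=-77/328455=-0.00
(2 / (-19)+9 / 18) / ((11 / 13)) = 195 / 418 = 0.47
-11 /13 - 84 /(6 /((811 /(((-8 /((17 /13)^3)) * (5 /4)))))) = 27881806 /10985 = 2538.17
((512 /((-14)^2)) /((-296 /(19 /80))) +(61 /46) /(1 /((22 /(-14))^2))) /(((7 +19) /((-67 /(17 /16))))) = -365715748 /46077395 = -7.94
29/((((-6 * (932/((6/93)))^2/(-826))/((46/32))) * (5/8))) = 275471/6260607480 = 0.00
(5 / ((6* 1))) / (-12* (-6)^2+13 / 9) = -3 / 1550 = -0.00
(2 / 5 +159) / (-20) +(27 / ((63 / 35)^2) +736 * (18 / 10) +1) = 397849 / 300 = 1326.16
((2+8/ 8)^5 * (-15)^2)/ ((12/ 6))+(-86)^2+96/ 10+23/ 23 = 347441/ 10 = 34744.10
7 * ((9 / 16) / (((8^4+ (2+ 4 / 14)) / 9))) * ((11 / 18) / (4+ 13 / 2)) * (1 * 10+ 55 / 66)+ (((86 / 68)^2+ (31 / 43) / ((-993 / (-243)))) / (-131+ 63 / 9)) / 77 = 616432075931 / 117059384561152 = 0.01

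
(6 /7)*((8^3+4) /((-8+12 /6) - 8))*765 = -1184220 /49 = -24167.76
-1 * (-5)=5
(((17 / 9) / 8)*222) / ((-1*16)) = -629 / 192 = -3.28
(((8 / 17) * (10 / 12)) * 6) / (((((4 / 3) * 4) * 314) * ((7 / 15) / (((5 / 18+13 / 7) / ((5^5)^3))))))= 269 / 1277158203125000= 0.00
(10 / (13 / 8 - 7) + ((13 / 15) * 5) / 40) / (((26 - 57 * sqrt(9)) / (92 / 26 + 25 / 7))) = 5849527 / 68086200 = 0.09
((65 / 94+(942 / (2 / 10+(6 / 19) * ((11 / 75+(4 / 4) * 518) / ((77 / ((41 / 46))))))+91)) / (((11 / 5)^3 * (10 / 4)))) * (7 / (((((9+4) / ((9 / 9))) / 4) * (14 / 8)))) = 5978103751600 / 238760238431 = 25.04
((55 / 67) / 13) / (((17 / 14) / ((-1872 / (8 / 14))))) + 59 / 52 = -10022879 / 59228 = -169.23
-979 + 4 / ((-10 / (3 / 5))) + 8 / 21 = -978.86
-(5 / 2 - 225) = 445 / 2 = 222.50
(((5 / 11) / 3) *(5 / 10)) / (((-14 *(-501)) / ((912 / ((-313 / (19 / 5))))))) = -1444 / 12074601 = -0.00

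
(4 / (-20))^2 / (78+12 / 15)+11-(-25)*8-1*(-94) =600851 / 1970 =305.00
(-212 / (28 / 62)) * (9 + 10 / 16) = -18073 / 4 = -4518.25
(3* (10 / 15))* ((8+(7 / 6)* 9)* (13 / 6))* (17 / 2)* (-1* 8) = -16354 / 3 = -5451.33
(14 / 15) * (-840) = -784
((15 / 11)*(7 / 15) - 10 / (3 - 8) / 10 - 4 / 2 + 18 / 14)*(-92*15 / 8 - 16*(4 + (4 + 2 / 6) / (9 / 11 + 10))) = -29.65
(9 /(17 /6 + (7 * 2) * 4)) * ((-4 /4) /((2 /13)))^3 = -59319 /1412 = -42.01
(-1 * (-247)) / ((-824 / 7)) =-1729 / 824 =-2.10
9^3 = 729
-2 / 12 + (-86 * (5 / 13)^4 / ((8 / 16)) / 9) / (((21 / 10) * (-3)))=-3248029 / 32388174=-0.10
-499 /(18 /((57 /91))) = -9481 /546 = -17.36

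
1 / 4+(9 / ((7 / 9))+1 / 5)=12.02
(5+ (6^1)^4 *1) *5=6505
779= 779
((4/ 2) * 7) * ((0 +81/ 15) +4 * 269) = 75698/ 5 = 15139.60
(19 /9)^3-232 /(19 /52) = -8664335 /13851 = -625.54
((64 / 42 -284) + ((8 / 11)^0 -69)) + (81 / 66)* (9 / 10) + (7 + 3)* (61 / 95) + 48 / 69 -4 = -699067949 / 2018940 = -346.25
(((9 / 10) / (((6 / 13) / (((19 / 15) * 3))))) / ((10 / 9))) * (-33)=-220077 / 1000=-220.08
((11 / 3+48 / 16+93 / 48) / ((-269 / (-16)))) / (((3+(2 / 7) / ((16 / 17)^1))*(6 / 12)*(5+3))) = 5782 / 149295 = 0.04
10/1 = 10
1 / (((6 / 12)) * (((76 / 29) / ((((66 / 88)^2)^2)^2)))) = 190269 / 2490368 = 0.08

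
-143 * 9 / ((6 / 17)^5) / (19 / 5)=-1015197755 / 16416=-61841.97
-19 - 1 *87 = -106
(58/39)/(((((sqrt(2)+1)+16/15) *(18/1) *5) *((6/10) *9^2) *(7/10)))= 44950/101697687-7250 *sqrt(2)/33899229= 0.00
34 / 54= 17 / 27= 0.63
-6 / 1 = -6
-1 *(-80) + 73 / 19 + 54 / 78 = 20880 / 247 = 84.53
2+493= 495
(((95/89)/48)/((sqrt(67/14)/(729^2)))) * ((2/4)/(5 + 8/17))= 95364135 * sqrt(938)/5915296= 493.75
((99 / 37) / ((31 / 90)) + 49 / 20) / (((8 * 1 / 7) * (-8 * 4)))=-1640821 / 5872640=-0.28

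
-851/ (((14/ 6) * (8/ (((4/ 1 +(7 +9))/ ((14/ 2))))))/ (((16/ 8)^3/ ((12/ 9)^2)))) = -114885/ 196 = -586.15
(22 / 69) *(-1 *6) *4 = -176 / 23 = -7.65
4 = 4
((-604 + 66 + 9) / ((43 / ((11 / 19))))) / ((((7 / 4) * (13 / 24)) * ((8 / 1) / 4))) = -279312 / 74347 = -3.76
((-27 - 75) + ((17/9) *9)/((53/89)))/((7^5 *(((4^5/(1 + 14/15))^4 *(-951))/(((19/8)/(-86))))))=-52315453727/32441422396319281635655680000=-0.00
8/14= 4/7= 0.57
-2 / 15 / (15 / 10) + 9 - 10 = -49 / 45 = -1.09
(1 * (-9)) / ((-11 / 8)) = 72 / 11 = 6.55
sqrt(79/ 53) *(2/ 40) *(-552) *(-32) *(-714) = -769897.45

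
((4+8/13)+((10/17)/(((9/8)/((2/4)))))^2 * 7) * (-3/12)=-387535/304317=-1.27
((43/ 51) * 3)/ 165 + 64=179563/ 2805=64.02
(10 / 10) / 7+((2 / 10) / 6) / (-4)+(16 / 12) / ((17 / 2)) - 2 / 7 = 27 / 4760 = 0.01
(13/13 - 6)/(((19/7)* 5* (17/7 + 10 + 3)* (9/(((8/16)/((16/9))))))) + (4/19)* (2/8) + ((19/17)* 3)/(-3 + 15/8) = -3269057/1116288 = -2.93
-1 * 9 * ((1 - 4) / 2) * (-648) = -8748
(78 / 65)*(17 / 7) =102 / 35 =2.91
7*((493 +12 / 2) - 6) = 3451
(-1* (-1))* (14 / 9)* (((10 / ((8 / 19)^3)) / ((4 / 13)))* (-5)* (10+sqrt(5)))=-41435.41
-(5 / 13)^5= -3125 / 371293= -0.01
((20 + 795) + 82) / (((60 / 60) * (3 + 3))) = 299 / 2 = 149.50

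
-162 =-162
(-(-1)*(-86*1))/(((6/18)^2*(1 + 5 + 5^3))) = -774/131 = -5.91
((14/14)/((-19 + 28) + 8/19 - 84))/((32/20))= -0.01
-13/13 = -1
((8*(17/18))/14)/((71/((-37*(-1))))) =1258/4473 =0.28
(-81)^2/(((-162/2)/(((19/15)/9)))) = -57/5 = -11.40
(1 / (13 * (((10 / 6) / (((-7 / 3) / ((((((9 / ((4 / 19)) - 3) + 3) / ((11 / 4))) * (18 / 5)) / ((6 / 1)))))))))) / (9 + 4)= -77 / 86697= -0.00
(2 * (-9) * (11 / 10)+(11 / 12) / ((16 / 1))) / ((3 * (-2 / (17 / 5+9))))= 40.80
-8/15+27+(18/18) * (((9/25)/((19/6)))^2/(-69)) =412033459/15568125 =26.47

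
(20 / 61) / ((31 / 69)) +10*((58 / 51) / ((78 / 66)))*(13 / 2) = 63.28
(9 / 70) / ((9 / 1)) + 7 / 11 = 0.65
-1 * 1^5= -1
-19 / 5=-3.80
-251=-251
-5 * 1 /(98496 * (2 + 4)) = -5 /590976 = -0.00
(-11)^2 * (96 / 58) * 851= 4942608 / 29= 170434.76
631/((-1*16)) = -631/16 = -39.44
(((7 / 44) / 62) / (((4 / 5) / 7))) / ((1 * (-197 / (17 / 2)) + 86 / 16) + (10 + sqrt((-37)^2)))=0.00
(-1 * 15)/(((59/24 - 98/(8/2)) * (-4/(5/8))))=-225/2116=-0.11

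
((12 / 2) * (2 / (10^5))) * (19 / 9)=19 / 75000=0.00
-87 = -87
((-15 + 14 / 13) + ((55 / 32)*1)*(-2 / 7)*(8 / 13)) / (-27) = 863 / 1638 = 0.53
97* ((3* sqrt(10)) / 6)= 97* sqrt(10) / 2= 153.37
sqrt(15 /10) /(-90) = -sqrt(6) /180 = -0.01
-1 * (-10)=10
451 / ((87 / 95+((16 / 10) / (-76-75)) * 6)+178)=2.52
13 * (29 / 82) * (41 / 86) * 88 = 8294 / 43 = 192.88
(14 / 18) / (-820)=-7 / 7380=-0.00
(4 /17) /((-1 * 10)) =-2 /85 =-0.02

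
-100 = -100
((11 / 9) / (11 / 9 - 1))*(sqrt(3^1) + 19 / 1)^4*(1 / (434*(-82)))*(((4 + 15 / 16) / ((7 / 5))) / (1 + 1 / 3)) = -445888245 / 7971712 - 3219645*sqrt(3) / 284704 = -75.52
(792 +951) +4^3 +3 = 1810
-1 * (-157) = 157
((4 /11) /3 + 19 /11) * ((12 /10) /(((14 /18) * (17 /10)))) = 2196 /1309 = 1.68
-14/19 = -0.74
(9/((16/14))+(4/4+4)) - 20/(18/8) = 287/72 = 3.99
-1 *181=-181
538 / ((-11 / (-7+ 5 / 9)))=315.19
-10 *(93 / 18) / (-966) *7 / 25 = 31 / 2070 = 0.01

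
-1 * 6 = -6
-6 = -6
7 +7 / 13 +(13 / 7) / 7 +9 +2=11978 / 637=18.80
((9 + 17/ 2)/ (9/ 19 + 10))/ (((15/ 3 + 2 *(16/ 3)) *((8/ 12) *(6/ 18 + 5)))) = 17955/ 598592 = 0.03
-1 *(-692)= 692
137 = 137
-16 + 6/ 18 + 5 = -32/ 3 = -10.67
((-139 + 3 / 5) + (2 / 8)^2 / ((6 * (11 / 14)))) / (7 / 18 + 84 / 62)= -33976713 / 428120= -79.36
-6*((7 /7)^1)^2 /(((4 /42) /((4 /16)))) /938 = -9 /536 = -0.02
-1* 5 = -5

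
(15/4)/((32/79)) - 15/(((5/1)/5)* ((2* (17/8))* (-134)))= 1353555/145792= 9.28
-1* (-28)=28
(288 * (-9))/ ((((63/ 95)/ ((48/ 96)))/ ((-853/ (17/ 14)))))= 23338080/ 17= 1372828.24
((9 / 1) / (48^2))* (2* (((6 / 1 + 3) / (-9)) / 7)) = -1 / 896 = -0.00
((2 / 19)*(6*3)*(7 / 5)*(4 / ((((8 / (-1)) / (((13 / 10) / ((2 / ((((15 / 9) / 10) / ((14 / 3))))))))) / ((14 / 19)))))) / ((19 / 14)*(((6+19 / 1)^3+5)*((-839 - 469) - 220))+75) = 637 / 910059159500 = 0.00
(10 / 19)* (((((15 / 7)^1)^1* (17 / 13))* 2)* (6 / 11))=30600 / 19019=1.61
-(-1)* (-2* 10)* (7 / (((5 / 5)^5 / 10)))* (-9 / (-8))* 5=-7875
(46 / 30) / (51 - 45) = 23 / 90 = 0.26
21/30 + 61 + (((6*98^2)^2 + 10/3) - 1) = 99615763201/30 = 3320525440.03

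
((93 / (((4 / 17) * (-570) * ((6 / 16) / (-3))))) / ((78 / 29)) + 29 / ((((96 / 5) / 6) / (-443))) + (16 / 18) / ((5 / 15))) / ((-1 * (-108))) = -26412259 / 711360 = -37.13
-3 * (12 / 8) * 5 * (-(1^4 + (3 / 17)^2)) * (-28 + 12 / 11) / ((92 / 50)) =-24808500 / 73117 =-339.30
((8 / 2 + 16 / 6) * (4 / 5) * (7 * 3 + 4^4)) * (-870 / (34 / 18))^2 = 90573681600 / 289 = 313403742.56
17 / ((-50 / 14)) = -119 / 25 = -4.76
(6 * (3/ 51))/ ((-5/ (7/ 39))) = -14/ 1105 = -0.01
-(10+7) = -17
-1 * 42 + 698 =656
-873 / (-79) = 873 / 79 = 11.05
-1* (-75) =75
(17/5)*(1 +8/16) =51/10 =5.10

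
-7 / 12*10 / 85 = -7 / 102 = -0.07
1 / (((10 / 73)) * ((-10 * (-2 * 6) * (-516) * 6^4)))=-73 / 802483200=-0.00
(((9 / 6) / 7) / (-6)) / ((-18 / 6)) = 1 / 84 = 0.01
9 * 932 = 8388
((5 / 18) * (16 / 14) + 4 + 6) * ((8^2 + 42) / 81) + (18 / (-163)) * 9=10404014 / 831789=12.51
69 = 69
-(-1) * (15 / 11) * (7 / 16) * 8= 105 / 22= 4.77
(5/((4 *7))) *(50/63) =125/882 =0.14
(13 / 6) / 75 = 13 / 450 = 0.03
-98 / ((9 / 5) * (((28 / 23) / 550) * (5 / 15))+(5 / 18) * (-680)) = 13946625 / 26881061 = 0.52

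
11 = 11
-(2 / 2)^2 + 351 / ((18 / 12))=233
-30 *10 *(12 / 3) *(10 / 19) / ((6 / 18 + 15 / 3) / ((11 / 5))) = -4950 / 19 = -260.53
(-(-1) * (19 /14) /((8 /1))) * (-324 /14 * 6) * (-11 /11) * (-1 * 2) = -4617 /98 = -47.11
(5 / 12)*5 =25 / 12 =2.08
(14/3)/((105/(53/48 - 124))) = -5899/1080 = -5.46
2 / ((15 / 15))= 2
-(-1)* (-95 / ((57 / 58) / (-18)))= 1740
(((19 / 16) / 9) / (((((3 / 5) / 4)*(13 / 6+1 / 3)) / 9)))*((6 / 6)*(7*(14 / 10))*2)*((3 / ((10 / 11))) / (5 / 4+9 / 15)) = 20482 / 185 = 110.71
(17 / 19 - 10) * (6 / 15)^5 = -5536 / 59375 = -0.09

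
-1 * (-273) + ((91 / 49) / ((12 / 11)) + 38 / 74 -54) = 687539 / 3108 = 221.22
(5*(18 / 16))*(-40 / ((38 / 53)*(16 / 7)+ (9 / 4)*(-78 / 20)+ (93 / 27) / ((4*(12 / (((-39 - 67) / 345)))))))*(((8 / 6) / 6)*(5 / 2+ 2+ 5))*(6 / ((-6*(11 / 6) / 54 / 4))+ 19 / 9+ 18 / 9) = -7545.28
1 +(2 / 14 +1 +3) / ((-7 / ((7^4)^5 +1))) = -2313975722630748009 / 49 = -47223994339403020.59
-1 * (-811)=811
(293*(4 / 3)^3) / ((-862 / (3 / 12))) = -2344 / 11637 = -0.20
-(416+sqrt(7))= -416-sqrt(7)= -418.65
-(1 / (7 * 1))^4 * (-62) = 62 / 2401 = 0.03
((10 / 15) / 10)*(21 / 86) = 7 / 430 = 0.02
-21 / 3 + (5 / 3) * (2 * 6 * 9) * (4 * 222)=159833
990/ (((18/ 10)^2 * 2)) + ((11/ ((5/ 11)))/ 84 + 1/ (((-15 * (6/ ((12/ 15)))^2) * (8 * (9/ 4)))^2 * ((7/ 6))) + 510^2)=2241120479315657/ 8611312500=260253.07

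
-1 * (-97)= 97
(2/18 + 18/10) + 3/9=101/45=2.24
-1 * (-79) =79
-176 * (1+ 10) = -1936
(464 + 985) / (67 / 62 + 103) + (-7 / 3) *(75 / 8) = -45619 / 5736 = -7.95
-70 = -70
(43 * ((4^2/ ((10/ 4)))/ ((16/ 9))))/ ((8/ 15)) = 1161/ 4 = 290.25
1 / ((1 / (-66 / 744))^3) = -0.00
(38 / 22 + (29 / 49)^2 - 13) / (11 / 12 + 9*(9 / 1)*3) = -3461676 / 77304997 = -0.04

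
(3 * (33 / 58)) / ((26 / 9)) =891 / 1508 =0.59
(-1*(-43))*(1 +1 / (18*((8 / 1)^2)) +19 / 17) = 1784027 / 19584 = 91.10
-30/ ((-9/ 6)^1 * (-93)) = -20/ 93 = -0.22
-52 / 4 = -13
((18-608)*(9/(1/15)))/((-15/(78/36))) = 11505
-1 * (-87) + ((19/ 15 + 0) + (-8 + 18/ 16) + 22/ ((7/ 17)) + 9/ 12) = 113879/ 840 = 135.57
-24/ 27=-8/ 9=-0.89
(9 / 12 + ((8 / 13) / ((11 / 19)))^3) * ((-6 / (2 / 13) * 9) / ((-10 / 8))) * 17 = 10474312527 / 1124695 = 9313.02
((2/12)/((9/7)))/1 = 7/54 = 0.13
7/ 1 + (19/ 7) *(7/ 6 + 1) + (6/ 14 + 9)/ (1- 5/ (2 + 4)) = 2917/ 42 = 69.45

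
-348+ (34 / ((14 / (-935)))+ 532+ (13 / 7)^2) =-102080 / 49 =-2083.27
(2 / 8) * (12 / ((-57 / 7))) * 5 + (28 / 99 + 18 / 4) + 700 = 2644463 / 3762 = 702.94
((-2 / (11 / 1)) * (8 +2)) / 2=-10 / 11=-0.91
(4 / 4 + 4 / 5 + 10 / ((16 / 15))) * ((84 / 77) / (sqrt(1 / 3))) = 21.12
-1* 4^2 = -16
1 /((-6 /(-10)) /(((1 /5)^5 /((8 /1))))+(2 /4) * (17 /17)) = 2 /30001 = 0.00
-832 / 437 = -1.90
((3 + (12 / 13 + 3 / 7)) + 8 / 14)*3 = 192 / 13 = 14.77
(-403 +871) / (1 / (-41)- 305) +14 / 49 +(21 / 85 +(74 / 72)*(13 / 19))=-58397177 / 195757380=-0.30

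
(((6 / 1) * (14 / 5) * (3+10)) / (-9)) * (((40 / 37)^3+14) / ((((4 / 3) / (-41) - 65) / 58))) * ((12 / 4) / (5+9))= 143405470728 / 2025866735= 70.79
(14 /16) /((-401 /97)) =-679 /3208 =-0.21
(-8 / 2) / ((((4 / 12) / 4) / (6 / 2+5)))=-384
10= 10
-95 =-95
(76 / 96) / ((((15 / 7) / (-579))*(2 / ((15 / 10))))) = -160.43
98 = 98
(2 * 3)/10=3/5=0.60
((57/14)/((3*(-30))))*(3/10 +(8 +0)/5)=-361/4200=-0.09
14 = 14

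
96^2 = 9216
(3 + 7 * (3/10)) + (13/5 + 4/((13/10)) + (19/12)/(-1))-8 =1.19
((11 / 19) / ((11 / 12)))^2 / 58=72 / 10469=0.01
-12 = -12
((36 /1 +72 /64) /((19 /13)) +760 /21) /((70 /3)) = 196601 /74480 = 2.64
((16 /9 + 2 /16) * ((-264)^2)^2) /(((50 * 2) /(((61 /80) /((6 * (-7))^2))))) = 244709674 /6125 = 39952.60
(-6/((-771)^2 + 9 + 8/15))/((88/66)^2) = -405/71334064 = -0.00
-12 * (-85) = 1020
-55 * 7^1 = -385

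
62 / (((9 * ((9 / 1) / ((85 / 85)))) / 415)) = 25730 / 81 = 317.65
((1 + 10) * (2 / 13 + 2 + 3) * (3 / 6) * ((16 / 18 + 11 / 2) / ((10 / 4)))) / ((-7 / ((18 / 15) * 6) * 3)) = -33902 / 1365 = -24.84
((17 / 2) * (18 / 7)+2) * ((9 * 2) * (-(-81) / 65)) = 243486 / 455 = 535.13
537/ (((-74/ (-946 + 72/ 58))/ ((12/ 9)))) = 9808484/ 1073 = 9141.18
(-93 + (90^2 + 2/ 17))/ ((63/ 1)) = 136121/ 1071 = 127.10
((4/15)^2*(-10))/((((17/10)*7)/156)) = -3328/357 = -9.32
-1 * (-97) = 97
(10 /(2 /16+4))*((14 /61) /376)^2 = 245 /271249737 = 0.00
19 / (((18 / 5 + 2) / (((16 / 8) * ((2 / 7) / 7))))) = 95 / 343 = 0.28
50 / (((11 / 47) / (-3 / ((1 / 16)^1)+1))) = -110450 / 11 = -10040.91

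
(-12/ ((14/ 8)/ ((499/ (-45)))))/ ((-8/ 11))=-10978/ 105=-104.55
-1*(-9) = 9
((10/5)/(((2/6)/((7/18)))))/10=7/30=0.23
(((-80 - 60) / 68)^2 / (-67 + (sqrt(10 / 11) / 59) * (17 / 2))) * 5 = -0.32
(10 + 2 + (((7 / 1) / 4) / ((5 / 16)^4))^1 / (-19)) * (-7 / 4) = -48671 / 11875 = -4.10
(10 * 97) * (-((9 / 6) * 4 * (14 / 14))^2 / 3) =-11640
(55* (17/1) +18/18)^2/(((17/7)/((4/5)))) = 24530688/85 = 288596.33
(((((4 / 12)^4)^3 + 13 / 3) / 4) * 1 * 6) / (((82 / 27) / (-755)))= -434674640 / 269001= -1615.88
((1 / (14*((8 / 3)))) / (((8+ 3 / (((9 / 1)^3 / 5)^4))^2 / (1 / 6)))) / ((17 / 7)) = 8862938119652501095929 / 308572054085960371187244064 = 0.00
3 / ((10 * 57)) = 1 / 190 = 0.01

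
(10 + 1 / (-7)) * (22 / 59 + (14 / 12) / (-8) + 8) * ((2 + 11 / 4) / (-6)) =-10181663 / 158592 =-64.20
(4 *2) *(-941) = -7528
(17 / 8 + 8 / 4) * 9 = 297 / 8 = 37.12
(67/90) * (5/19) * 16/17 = 536/2907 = 0.18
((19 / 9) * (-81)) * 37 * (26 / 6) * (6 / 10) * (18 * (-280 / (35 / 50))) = 118441440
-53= -53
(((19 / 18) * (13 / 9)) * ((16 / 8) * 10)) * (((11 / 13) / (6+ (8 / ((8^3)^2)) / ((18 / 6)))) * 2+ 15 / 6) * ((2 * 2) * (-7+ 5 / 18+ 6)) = -21076016494 / 85996485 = -245.08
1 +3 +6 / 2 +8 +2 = 17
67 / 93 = 0.72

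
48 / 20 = 12 / 5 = 2.40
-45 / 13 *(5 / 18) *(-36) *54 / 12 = 2025 / 13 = 155.77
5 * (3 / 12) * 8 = 10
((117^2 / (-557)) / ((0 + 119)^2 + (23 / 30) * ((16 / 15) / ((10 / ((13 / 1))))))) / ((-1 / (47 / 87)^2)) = 3779875125 / 7463288652277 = 0.00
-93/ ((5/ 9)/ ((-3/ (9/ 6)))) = 1674/ 5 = 334.80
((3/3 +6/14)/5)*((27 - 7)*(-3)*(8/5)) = -192/7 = -27.43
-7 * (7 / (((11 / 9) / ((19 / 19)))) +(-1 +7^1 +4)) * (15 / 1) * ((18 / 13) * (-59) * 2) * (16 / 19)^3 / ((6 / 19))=26338959360 / 51623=510217.53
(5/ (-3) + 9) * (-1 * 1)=-22/ 3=-7.33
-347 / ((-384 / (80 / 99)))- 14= -31529 / 2376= -13.27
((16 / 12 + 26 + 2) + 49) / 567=235 / 1701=0.14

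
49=49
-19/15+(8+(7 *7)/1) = 836/15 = 55.73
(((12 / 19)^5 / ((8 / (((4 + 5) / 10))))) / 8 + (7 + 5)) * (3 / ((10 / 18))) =4011752772 / 61902475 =64.81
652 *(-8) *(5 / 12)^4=-101875 / 648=-157.21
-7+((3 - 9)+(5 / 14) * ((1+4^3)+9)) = 94 / 7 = 13.43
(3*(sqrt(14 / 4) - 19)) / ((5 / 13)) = -741 / 5 + 39*sqrt(14) / 10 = -133.61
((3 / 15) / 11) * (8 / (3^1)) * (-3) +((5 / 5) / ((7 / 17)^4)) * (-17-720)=-3385542943 / 132055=-25637.37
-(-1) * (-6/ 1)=-6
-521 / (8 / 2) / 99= -521 / 396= -1.32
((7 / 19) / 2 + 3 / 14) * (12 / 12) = 53 / 133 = 0.40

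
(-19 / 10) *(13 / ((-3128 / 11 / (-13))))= -35321 / 31280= -1.13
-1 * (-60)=60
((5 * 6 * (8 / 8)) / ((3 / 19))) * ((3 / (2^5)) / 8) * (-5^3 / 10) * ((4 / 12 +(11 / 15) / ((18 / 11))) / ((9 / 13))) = -1302925 / 41472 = -31.42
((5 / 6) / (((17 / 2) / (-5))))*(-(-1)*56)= -1400 / 51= -27.45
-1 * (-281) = 281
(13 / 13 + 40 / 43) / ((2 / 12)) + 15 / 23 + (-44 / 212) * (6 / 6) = 630368 / 52417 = 12.03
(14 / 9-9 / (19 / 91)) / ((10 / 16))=-11368 / 171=-66.48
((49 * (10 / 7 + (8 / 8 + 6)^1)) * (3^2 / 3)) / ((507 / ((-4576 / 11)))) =-13216 / 13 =-1016.62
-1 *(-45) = 45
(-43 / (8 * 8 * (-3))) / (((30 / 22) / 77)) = 36421 / 2880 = 12.65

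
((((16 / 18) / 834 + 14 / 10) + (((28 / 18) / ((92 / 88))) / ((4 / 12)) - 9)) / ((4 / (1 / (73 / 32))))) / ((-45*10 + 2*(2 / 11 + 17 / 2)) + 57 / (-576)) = 7620783104 / 9598298894865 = 0.00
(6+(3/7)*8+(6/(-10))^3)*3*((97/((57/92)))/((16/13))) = 233793183/66500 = 3515.69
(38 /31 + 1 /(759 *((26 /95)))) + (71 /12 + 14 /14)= 3322757 /407836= 8.15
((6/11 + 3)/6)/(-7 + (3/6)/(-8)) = -104/1243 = -0.08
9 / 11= 0.82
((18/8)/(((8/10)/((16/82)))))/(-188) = -0.00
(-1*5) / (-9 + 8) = 5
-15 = -15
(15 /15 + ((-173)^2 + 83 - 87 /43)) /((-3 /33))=-14195192 /43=-330120.74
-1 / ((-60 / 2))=1 / 30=0.03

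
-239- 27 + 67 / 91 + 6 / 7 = -264.41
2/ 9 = 0.22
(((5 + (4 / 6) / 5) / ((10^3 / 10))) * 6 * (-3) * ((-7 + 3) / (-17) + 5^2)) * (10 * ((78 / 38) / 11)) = -351351 / 8075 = -43.51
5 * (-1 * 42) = -210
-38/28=-19/14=-1.36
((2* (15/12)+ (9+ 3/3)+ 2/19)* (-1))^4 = 52643172481/2085136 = 25246.88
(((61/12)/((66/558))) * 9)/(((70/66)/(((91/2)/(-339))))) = -221247/4520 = -48.95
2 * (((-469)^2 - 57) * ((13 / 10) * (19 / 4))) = 13579072 / 5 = 2715814.40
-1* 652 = -652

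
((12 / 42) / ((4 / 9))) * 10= 45 / 7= 6.43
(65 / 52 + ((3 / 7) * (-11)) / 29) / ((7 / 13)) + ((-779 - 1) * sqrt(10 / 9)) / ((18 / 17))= 11479 / 5684 - 2210 * sqrt(10) / 9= -774.50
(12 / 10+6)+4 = 56 / 5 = 11.20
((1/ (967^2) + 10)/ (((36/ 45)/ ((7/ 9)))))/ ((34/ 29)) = 9491154365/ 1144548936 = 8.29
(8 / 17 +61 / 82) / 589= 1693 / 821066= 0.00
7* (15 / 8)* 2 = 105 / 4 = 26.25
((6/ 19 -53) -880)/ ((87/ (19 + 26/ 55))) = -575127/ 2755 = -208.76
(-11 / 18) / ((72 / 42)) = -77 / 216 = -0.36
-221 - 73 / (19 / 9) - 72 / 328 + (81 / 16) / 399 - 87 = -29907373 / 87248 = -342.79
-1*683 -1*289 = -972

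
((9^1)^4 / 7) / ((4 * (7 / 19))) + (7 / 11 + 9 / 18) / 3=4116197 / 6468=636.39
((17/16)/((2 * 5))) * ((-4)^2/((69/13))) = 221/690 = 0.32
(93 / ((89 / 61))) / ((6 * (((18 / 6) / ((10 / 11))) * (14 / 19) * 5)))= 35929 / 41118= 0.87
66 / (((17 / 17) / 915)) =60390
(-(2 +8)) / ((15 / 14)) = -28 / 3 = -9.33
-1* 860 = -860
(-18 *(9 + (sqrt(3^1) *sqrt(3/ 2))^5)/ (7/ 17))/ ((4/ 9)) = -334611 *sqrt(2)/ 112 - 12393/ 14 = -5110.32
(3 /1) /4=3 /4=0.75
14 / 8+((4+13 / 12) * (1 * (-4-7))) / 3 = -152 / 9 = -16.89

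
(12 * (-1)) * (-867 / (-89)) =-10404 / 89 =-116.90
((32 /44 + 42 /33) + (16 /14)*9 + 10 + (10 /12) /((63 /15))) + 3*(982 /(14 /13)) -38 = 48961 /18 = 2720.06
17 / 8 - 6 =-31 / 8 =-3.88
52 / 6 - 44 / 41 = 934 / 123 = 7.59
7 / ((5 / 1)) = 7 / 5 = 1.40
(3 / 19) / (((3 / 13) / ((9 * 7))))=819 / 19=43.11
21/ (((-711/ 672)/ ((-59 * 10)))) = 925120/ 79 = 11710.38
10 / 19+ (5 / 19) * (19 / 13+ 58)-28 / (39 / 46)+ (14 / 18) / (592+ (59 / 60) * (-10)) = -6230519 / 369759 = -16.85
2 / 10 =1 / 5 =0.20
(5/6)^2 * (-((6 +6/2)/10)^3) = -81/160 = -0.51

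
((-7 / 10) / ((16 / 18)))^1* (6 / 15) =-63 / 200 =-0.32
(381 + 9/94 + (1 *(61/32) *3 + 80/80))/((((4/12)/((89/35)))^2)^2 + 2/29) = 85963663711628757/15352472795168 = 5599.34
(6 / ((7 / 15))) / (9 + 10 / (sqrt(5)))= 810 / 427 - 180 * sqrt(5) / 427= 0.95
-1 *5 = -5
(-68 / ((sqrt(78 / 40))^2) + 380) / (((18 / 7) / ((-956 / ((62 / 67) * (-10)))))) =150874486 / 10881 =13865.87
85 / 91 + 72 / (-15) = -1759 / 455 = -3.87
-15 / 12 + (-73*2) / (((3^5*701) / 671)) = -1.83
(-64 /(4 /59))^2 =891136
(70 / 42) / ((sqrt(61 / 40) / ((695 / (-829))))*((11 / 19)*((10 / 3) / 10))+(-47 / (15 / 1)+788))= 1204163950*sqrt(610) / 38669719765676139+1346152033000 / 633929832224199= 0.00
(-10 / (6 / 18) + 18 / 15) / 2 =-72 / 5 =-14.40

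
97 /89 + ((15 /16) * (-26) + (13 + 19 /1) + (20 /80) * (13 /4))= 13567 /1424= 9.53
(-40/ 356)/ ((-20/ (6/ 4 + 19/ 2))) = 0.06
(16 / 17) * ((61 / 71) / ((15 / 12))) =3904 / 6035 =0.65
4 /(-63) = -0.06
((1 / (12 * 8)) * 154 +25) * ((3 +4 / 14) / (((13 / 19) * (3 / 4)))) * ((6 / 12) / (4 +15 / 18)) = 558049 / 31668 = 17.62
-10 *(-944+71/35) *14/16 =8242.25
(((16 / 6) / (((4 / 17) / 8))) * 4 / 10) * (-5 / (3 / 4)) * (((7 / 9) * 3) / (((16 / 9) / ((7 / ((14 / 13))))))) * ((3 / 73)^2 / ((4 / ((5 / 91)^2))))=-1275 / 484939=-0.00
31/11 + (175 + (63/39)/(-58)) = 1474593/8294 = 177.79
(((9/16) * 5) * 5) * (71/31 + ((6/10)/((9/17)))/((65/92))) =353127/6448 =54.77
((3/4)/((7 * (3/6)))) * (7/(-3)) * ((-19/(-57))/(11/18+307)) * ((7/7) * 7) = -3/791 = -0.00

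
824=824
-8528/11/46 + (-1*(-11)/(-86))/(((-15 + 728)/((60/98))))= -278513503/16525201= -16.85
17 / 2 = 8.50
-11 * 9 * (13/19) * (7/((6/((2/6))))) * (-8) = 4004/19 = 210.74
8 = 8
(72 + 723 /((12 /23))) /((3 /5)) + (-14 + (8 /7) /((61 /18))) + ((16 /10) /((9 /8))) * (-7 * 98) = 110699623 /76860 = 1440.28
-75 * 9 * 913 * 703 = -433241325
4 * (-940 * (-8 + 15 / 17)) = 454960 / 17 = 26762.35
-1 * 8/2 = -4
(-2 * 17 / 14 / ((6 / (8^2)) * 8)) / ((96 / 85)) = -1445 / 504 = -2.87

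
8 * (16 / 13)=128 / 13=9.85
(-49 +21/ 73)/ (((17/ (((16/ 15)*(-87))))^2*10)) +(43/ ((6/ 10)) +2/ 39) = -7553016607/ 102847875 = -73.44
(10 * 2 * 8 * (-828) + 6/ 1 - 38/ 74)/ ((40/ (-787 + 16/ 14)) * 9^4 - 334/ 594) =8008149121929/ 20221662799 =396.02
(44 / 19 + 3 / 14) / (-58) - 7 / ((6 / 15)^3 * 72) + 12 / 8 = -139339 / 2221632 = -0.06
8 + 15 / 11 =103 / 11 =9.36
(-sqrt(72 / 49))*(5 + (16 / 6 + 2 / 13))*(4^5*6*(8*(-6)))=179896320*sqrt(2) / 91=2795734.24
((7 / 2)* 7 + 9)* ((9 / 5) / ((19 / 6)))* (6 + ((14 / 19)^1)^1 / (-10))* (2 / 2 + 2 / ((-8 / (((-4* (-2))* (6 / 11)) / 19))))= 106.37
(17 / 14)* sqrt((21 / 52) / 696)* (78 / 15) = 17* sqrt(5278) / 8120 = 0.15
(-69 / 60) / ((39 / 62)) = -713 / 390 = -1.83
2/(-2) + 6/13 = -7/13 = -0.54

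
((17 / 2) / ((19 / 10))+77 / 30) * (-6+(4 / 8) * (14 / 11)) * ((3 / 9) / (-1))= 236767 / 18810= 12.59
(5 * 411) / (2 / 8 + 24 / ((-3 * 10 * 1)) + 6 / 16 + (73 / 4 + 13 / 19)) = 1561800 / 14257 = 109.55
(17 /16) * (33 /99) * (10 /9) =85 /216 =0.39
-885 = -885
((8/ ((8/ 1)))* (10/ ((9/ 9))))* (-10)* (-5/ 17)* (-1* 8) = -4000/ 17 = -235.29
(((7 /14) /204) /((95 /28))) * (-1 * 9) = -21 /3230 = -0.01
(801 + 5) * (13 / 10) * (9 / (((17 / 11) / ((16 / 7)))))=13947.19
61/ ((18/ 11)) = 671/ 18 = 37.28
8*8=64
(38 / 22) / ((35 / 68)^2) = 87856 / 13475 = 6.52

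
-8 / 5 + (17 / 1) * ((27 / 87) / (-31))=-7957 / 4495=-1.77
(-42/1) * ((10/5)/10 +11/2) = -1197/5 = -239.40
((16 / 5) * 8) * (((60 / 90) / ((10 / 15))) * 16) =2048 / 5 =409.60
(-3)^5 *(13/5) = -3159/5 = -631.80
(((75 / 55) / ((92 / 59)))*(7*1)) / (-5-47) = -6195 / 52624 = -0.12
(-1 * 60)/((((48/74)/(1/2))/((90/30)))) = -138.75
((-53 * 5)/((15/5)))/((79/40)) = -10600/237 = -44.73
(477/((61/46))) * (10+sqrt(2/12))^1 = 3657 * sqrt(6)/61+219420/61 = 3743.90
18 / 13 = 1.38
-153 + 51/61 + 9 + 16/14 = -60643/427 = -142.02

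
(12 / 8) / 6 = 1 / 4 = 0.25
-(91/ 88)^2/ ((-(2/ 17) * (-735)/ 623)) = -1789879/ 232320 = -7.70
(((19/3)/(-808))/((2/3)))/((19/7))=-7/1616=-0.00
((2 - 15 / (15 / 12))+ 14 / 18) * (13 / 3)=-1079 / 27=-39.96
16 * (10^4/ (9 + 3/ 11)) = 17254.90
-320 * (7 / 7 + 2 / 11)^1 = -4160 / 11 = -378.18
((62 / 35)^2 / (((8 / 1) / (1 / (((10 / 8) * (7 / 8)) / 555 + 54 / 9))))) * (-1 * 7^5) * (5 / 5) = -585410448 / 532975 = -1098.38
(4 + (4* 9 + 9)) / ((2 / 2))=49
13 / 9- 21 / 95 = 1046 / 855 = 1.22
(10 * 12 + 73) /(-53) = -193 /53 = -3.64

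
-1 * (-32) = 32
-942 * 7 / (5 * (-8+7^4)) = -0.55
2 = 2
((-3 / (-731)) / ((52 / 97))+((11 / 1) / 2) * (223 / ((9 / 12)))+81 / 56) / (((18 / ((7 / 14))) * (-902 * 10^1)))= -237557969 / 47128798080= -0.01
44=44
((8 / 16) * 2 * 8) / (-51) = -8 / 51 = -0.16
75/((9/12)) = 100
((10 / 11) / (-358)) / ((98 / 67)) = -335 / 192962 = -0.00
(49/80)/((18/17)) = 833/1440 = 0.58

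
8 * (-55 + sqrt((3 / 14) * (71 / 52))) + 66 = -374 + 2 * sqrt(38766) / 91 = -369.67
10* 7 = 70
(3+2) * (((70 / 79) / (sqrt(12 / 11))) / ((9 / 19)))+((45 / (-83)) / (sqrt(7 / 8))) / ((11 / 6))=-540 * sqrt(14) / 6391+3325 * sqrt(33) / 2133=8.64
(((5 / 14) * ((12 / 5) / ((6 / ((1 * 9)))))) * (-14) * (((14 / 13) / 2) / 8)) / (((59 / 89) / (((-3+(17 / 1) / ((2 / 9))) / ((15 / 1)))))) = -274743 / 30680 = -8.96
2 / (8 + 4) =1 / 6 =0.17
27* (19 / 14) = 513 / 14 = 36.64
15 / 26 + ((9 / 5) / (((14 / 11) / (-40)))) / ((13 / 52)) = -41079 / 182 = -225.71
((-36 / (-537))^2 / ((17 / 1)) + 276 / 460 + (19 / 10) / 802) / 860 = 2632586087 / 3756884148400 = 0.00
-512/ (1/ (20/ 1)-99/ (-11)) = -56.57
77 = 77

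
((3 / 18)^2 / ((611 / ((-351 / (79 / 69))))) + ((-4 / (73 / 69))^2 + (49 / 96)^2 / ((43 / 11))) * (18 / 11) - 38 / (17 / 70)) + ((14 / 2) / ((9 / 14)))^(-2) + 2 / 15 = -389736605538354601147 / 2933824369478069760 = -132.84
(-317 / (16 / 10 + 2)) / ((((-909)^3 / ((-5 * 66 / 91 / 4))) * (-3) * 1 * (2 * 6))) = 87175 / 29526827632848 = 0.00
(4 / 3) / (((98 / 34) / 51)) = 23.59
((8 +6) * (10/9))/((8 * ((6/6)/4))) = 70/9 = 7.78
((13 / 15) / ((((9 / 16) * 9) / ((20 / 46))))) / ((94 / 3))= 208 / 87561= 0.00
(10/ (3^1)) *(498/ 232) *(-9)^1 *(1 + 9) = -18675/ 29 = -643.97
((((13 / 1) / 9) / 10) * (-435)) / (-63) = 377 / 378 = 1.00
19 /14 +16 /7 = 3.64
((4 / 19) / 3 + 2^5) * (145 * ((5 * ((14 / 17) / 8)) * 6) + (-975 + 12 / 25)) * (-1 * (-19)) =-136404446 / 425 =-320951.64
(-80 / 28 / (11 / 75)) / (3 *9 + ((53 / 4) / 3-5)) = -18000 / 24409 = -0.74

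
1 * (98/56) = 7/4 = 1.75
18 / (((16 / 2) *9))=1 / 4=0.25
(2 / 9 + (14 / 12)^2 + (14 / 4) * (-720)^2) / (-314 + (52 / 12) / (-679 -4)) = -14870835377 / 2573596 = -5778.23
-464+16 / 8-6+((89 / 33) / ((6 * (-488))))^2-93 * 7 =-10447204855823 / 9336197376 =-1119.00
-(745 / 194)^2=-555025 / 37636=-14.75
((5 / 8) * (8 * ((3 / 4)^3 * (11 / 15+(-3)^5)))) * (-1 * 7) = 114471 / 32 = 3577.22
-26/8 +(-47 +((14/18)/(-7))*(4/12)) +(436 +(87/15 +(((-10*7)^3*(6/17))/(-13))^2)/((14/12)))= 13722651487753867/184618980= 74329581.32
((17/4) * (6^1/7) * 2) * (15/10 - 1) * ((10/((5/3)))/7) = 153/49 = 3.12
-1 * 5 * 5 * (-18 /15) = 30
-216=-216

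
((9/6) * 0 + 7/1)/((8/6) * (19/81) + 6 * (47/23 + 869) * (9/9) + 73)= 5589/4231331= 0.00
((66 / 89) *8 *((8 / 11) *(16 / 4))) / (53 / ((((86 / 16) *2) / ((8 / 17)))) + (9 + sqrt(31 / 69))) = 320549932800 / 209517255563-410389248 *sqrt(2139) / 209517255563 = 1.44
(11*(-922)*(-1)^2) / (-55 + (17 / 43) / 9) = 1962477 / 10634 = 184.55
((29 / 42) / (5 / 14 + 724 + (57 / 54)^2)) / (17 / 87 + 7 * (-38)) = -136242 / 38049158125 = -0.00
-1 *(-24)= 24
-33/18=-11/6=-1.83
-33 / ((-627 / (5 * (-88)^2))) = 38720 / 19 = 2037.89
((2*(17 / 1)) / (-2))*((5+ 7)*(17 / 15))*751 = -868156 / 5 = -173631.20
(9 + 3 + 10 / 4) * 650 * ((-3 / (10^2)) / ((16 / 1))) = -17.67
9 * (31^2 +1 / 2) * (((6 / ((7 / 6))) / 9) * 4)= 19779.43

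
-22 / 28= -11 / 14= -0.79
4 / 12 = 0.33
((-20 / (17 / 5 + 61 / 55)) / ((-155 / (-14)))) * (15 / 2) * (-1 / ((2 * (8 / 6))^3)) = 155925 / 984064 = 0.16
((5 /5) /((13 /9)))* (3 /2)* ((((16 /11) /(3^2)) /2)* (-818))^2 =21411968 /4719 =4537.40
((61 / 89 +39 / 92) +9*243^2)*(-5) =-2657210.55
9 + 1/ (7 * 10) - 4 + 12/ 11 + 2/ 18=43079/ 6930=6.22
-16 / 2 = -8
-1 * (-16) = 16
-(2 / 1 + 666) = -668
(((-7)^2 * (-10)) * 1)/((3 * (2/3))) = -245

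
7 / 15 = 0.47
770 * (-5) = -3850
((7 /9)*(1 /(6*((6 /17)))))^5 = 23863536599 /3570467226624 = 0.01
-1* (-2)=2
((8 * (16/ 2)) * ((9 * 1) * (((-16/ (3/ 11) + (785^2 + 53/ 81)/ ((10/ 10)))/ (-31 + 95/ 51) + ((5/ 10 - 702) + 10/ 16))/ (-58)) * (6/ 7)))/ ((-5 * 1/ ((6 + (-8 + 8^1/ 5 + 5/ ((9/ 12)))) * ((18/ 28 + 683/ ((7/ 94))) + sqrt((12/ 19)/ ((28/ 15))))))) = -33859426262993192/ 15837045 - 527352001168 * sqrt(665)/ 100301285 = -2138124473.06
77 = 77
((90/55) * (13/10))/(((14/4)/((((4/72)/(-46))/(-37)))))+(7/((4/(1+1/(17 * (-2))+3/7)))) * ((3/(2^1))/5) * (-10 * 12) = -490960937/5569795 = -88.15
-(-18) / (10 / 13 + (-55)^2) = 0.01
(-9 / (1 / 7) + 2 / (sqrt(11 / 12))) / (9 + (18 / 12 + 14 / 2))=-18 / 5 + 8 * sqrt(33) / 385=-3.48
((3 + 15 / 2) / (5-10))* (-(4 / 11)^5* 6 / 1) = 64512 / 805255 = 0.08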